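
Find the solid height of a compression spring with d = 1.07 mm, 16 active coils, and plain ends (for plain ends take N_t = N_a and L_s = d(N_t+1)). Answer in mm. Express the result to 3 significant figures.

18.2 mm

plain ends: N_t = N_a = 16
L_s = d·(N_t+1) = 1.07 × 17 = 18.19 mm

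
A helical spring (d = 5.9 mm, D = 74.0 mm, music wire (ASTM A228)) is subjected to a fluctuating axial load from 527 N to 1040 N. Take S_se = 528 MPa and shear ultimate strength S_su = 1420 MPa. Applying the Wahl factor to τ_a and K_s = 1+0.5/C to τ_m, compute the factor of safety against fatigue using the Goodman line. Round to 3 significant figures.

C = D/d = 74.0/5.9 = 12.5424; K_W = (4C−1)/(4C−4)+0.615/C = 1.1140; K_s = 1+0.5/C = 1.0399
F_a = (F_max−F_min)/2 = 256.5 N; F_m = (F_max+F_min)/2 = 783.5 N
τ_a = K_W·8F_aD/(πd³) = 1.1140 × 235.34 = 262.18 MPa
τ_m = K_s·8F_mD/(πd³) = 1.0399 × 718.88 = 747.54 MPa
Goodman: 1/n_f = τ_a/S_se + τ_m/S_su = 262.18/528 + 747.54/1420 = 0.49655 + 0.52643 = 1.023
n_f = 1/1.023 = 0.9775

0.978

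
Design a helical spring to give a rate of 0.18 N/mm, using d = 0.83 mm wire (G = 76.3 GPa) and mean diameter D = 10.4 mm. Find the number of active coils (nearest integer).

N_a = Gd⁴/(8D³k) = (76.3×10³ × 0.83⁴)/(8 × 10.4³ × 0.18)
    = 36210.7 / 1619.8 = 22.35 → 22 coils

22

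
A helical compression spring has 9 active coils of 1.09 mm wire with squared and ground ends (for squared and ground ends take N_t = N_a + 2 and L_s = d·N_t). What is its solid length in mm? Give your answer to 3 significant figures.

squared and ground ends: N_t = N_a + 2 = 9 + 2 = 11
L_s = d·N_t = 1.09 × 11 = 11.99 mm

12.0 mm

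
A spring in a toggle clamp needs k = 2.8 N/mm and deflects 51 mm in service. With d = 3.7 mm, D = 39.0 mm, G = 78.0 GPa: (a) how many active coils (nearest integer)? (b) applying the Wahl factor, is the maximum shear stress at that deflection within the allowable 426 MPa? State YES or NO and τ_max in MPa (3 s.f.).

N_a = Gd⁴/(8D³k) = (78.0×10³)(3.7⁴)/(8·39.0³·2.8) = 11 → N_a = 11
Actual rate k = Gd⁴/(8D³·11) = 2.8004 N/mm
Working load F = kδ = 2.8004·51 = 142.82 N
C = 39.0/3.7 = 10.5405; K_W = (4C−1)/(4C−4)+0.615/C = 1.1370
τ_max = K_W·8FD/(πd³) = 1.1370·280.02 = 318.38 MPa
τ_max ≤ 426 MPa → acceptable

(a) 11 coils; (b) YES, τ_max = 318 MPa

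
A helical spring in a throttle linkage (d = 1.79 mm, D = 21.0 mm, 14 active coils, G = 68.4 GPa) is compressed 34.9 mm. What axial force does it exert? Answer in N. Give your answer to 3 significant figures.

k = Gd⁴/(8D³N_a) = (68.4×10³)(1.79⁴)/(8·21.0³·14) = 0.67701 N/mm
F = k·δ = 0.67701 × 34.9 = 23.627 N

23.6 N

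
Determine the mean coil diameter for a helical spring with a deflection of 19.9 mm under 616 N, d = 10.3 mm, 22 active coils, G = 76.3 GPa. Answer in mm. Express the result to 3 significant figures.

54.0 mm

Required rate k = F/δ = 616/19.9 = 30.955 N/mm
D = (Gd⁴/(8N_a·k))^(1/3) = (76.3×10³·10.3⁴/(8·22·30.955))^(1/3)
  = (157628)^(1/3) = 54.0187 mm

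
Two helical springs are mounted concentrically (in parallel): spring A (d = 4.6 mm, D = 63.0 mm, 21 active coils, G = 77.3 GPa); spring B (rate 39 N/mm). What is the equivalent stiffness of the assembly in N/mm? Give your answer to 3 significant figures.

39.8 N/mm

k_A = Gd⁴/(8D³N_a) = (77.3×10³)(4.6⁴)/(8·63.0³·21) = 0.82391 N/mm
Parallel: k_eq = 0.82391 + 39 = 39.824 N/mm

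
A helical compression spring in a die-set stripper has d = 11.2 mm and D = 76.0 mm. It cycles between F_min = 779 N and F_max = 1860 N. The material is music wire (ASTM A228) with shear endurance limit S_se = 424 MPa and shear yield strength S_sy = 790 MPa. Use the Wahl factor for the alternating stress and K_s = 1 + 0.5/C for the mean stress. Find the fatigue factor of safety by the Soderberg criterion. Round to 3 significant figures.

C = D/d = 76.0/11.2 = 6.7857; K_W = (4C−1)/(4C−4)+0.615/C = 1.2203; K_s = 1+0.5/C = 1.0737
F_a = (F_max−F_min)/2 = 540.5 N; F_m = (F_max+F_min)/2 = 1319.5 N
τ_a = K_W·8F_aD/(πd³) = 1.2203 × 74.455 = 90.855 MPa
τ_m = K_s·8F_mD/(πd³) = 1.0737 × 181.76 = 195.16 MPa
Soderberg: 1/n_f = τ_a/S_se + τ_m/S_sy = 90.855/424 + 195.16/790 = 0.21428 + 0.24704 = 0.46132
n_f = 1/0.46132 = 2.168

2.17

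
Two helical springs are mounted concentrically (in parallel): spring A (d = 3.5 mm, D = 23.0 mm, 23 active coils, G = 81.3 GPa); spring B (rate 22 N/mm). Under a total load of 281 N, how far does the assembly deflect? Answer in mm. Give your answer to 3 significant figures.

10.2 mm

k_A = Gd⁴/(8D³N_a) = (81.3×10³)(3.5⁴)/(8·23.0³·23) = 5.4496 N/mm
Parallel: k_eq = 5.4496 + 22 = 27.45 N/mm
δ = F/k_eq = 281/27.45 = 10.237 mm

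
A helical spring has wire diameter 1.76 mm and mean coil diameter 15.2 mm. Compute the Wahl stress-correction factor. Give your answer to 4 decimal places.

C = D/d = 15.2/1.76 = 8.6364
K_W = (4C−1)/(4C−4) + 0.615/C = 33.545/30.545 + 0.0712 = 1.1694

1.1694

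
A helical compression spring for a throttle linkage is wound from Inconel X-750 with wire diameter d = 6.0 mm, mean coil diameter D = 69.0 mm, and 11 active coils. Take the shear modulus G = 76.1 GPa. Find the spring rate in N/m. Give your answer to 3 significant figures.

k = Gd⁴/(8D³N_a) = (76.1×10³ × 6.0⁴) / (8 × 69.0³ × 11)
  = 9.86256e+07 / 2.89088e+07 = 3.4116 N/mm = 3411.6 N/m

3410 N/m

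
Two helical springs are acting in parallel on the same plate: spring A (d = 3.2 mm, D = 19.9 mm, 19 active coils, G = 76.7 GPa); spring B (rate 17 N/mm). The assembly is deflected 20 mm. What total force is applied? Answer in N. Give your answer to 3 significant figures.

474 N

k_A = Gd⁴/(8D³N_a) = (76.7×10³)(3.2⁴)/(8·19.9³·19) = 6.7142 N/mm
Parallel: k_eq = 6.7142 + 17 = 23.714 N/mm
F = k_eq·δ = 23.714·20 = 474.28 N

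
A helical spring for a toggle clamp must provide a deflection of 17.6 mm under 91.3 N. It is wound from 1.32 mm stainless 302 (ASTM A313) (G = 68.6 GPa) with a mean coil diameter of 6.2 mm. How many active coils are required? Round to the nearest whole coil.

21

Required rate k = F/δ = 91.3/17.6 = 5.1875 N/mm
N_a = Gd⁴/(8D³k) = (68.6×10³ × 1.32⁴)/(8 × 6.2³ × 5.1875)
    = 208267 / 9890.61 = 21.06 → 21 coils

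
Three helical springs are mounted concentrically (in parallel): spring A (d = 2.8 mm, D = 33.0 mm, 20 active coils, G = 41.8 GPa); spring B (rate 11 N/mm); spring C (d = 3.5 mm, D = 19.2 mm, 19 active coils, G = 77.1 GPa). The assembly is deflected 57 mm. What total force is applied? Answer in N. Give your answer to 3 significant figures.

1270 N

k_A = Gd⁴/(8D³N_a) = (41.8×10³)(2.8⁴)/(8·33.0³·20) = 0.44683 N/mm
k_C = Gd⁴/(8D³N_a) = (77.1×10³)(3.5⁴)/(8·19.2³·19) = 10.754 N/mm
Parallel: k_eq = 0.44683 + 11 + 10.754 = 22.201 N/mm
F = k_eq·δ = 22.201·57 = 1265.5 N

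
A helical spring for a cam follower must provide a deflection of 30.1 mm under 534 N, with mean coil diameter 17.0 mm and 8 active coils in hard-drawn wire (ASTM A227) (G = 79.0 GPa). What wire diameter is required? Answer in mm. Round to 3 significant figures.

Required rate k = F/δ = 534/30.1 = 17.741 N/mm
d = (8D³N_a·k / G)^(1/4) = (8·17.0³·8·17.741 / (79.0×10³))^0.25
  = (70.611)^0.25 = 2.8988 mm

2.90 mm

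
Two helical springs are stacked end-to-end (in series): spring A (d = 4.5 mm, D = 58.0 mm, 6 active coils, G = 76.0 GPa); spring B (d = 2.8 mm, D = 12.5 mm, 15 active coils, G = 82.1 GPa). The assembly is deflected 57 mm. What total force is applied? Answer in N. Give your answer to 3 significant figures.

k_A = Gd⁴/(8D³N_a) = (76.0×10³)(4.5⁴)/(8·58.0³·6) = 3.3277 N/mm
k_B = Gd⁴/(8D³N_a) = (82.1×10³)(2.8⁴)/(8·12.5³·15) = 21.531 N/mm
Series: 1/k_eq = 1/3.3277 + 1/21.531 = 0.34696; k_eq = 2.8822 N/mm
F = k_eq·δ = 2.8822·57 = 164.29 N

164 N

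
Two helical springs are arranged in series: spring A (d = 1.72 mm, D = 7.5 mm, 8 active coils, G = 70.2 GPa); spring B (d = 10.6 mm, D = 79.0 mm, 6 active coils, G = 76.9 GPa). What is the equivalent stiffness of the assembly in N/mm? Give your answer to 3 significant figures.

k_A = Gd⁴/(8D³N_a) = (70.2×10³)(1.72⁴)/(8·7.5³·8) = 22.756 N/mm
k_B = Gd⁴/(8D³N_a) = (76.9×10³)(10.6⁴)/(8·79.0³·6) = 41.023 N/mm
Series: 1/k_eq = 1/22.756 + 1/41.023 = 0.068322; k_eq = 14.637 N/mm

14.6 N/mm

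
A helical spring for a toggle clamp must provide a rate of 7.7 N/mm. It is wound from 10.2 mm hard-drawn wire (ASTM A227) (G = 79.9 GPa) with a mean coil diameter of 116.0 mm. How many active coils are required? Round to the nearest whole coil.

9

N_a = Gd⁴/(8D³k) = (79.9×10³ × 10.2⁴)/(8 × 116.0³ × 7.7)
    = 8.64863e+08 / 9.61512e+07 = 8.995 → 9 coils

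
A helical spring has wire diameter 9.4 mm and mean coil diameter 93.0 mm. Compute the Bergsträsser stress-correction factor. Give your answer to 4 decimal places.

1.1367

C = D/d = 93.0/9.4 = 9.8936
K_B = (4C+2)/(4C−3) = 41.574/36.574 = 1.1367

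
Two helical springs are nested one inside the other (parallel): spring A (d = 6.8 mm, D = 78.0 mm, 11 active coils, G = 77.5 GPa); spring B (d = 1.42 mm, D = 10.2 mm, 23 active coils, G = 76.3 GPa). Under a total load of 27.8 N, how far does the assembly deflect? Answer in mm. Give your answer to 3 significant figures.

k_A = Gd⁴/(8D³N_a) = (77.5×10³)(6.8⁴)/(8·78.0³·11) = 3.968 N/mm
k_B = Gd⁴/(8D³N_a) = (76.3×10³)(1.42⁴)/(8·10.2³·23) = 1.5888 N/mm
Parallel: k_eq = 3.968 + 1.5888 = 5.5568 N/mm
δ = F/k_eq = 27.8/5.5568 = 5.0029 mm

5.00 mm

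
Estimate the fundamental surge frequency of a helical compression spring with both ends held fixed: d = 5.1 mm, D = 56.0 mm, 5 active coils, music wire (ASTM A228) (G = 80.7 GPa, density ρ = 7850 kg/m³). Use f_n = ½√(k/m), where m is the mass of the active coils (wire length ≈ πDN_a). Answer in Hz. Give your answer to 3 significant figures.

117 Hz

k = Gd⁴/(8D³N_a) = (80.7×10³)(5.1⁴)/(8·56.0³·5) = 7.772 N/mm = 7772 N/m
Wire length L = πDN_a = π·56.0·5 = 879.65 mm
m = ρ·(πd²/4)·L = 7850 × 20.428×10⁻⁶ m² × 0.87965 m = 0.14106 kg
f_n = ½√(k/m) = 0.5·√(7772/0.14106) = 0.5·√(55096) = 117.36 Hz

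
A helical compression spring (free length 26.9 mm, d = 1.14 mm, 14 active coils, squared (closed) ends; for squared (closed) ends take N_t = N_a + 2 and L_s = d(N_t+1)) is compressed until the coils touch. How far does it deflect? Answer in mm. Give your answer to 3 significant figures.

7.52 mm

N_t = 16; L_s = 1.14·17 = 19.38 mm
δ_solid = L₀ − L_s = 26.9 − 19.38 = 7.52 mm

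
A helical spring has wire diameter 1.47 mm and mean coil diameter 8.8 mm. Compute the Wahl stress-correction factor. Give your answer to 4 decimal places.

1.2531

C = D/d = 8.8/1.47 = 5.9864
K_W = (4C−1)/(4C−4) + 0.615/C = 22.946/19.946 + 0.1027 = 1.2531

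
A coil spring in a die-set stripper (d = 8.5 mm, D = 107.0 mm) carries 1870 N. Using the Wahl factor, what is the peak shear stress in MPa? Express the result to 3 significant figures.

924 MPa

Spring index C = D/d = 107.0/8.5 = 12.5882
K_W = (4C−1)/(4C−4) + 0.615/C = 49.353/46.353 + 0.0489 = 1.1136
τ₀ = 8FD/(πd³) = 8·1870·107.0/(π·8.5³) = 1.60072e+06/1929.3 = 829.68 MPa
τ_max = K·τ₀ = 1.1136 × 829.68 = 923.91 MPa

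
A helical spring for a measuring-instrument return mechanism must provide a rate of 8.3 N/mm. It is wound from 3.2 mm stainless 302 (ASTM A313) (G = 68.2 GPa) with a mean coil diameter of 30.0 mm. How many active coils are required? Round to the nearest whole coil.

4

N_a = Gd⁴/(8D³k) = (68.2×10³ × 3.2⁴)/(8 × 30.0³ × 8.3)
    = 7.15129e+06 / 1.7928e+06 = 3.989 → 4 coils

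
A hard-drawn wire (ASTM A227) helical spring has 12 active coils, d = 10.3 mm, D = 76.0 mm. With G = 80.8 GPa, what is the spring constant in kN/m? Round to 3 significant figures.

k = Gd⁴/(8D³N_a) = (80.8×10³ × 10.3⁴) / (8 × 76.0³ × 12)
  = 9.09411e+08 / 4.21417e+07 = 21.58 N/mm

21.6 kN/m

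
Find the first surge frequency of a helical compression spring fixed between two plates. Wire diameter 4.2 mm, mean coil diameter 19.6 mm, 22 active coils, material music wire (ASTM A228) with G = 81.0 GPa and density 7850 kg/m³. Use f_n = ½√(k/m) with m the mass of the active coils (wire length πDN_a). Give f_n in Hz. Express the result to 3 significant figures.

k = Gd⁴/(8D³N_a) = (81.0×10³)(4.2⁴)/(8·19.6³·22) = 19.02 N/mm = 19020 N/m
Wire length L = πDN_a = π·19.6·22 = 1354.7 mm
m = ρ·(πd²/4)·L = 7850 × 13.854×10⁻⁶ m² × 1.3547 m = 0.14733 kg
f_n = ½√(k/m) = 0.5·√(19020/0.14733) = 0.5·√(1.291e+05) = 179.65 Hz

180 Hz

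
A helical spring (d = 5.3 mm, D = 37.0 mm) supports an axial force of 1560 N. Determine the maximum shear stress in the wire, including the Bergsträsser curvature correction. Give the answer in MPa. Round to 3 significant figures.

Spring index C = D/d = 37.0/5.3 = 6.9811
K_B = (4C+2)/(4C−3) = 29.925/24.925 = 1.2006
τ₀ = 8FD/(πd³) = 8·1560·37.0/(π·5.3³) = 461760/467.71 = 987.28 MPa
τ_max = K·τ₀ = 1.2006 × 987.28 = 1185.3 MPa

1190 MPa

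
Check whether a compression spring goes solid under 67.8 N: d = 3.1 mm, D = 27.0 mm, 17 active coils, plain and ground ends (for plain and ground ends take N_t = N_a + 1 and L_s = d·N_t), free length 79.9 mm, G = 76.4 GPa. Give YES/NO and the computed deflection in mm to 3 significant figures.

YES, δ = 25.7 mm

k = Gd⁴/(8D³N_a) = (76.4×10³)(3.1⁴)/(8·27.0³·17) = 2.6358 N/mm
N_t = 18; L_s = 3.1·18 = 55.8 mm; δ_solid = L₀ − L_s = 79.9 − 55.8 = 24.1 mm
δ = F/k = 67.8/2.6358 = 25.723 mm
δ ≥ δ_solid → spring goes solid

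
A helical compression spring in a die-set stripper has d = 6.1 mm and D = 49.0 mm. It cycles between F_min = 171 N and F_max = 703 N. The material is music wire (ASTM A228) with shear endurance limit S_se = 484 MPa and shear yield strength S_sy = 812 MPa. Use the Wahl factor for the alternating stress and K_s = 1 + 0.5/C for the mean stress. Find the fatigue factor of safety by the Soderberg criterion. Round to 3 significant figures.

C = D/d = 49.0/6.1 = 8.0328; K_W = (4C−1)/(4C−4)+0.615/C = 1.1832; K_s = 1+0.5/C = 1.0622
F_a = (F_max−F_min)/2 = 266 N; F_m = (F_max+F_min)/2 = 437 N
τ_a = K_W·8F_aD/(πd³) = 1.1832 × 146.23 = 173.02 MPa
τ_m = K_s·8F_mD/(πd³) = 1.0622 × 240.23 = 255.18 MPa
Soderberg: 1/n_f = τ_a/S_se + τ_m/S_sy = 173.02/484 + 255.18/812 = 0.35747 + 0.31427 = 0.67174
n_f = 1/0.67174 = 1.489

1.49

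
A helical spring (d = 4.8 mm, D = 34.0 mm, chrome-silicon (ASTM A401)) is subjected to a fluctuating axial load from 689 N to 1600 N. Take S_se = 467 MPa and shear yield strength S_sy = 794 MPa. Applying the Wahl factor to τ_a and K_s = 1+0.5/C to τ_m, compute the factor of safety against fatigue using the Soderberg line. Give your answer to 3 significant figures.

0.469

C = D/d = 34.0/4.8 = 7.0833; K_W = (4C−1)/(4C−4)+0.615/C = 1.2101; K_s = 1+0.5/C = 1.0706
F_a = (F_max−F_min)/2 = 455.5 N; F_m = (F_max+F_min)/2 = 1144.5 N
τ_a = K_W·8F_aD/(πd³) = 1.2101 × 356.6 = 431.53 MPa
τ_m = K_s·8F_mD/(πd³) = 1.0706 × 896.01 = 959.25 MPa
Soderberg: 1/n_f = τ_a/S_se + τ_m/S_sy = 431.53/467 + 959.25/794 = 0.92404 + 1.20813 = 2.1322
n_f = 1/2.1322 = 0.469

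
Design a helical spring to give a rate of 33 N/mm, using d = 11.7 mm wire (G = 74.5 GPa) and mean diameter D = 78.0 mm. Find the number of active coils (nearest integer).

N_a = Gd⁴/(8D³k) = (74.5×10³ × 11.7⁴)/(8 × 78.0³ × 33)
    = 1.39605e+09 / 1.25282e+08 = 11.14 → 11 coils

11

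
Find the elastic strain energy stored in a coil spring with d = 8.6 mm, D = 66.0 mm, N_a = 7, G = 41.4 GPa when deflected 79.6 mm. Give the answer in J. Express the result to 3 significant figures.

k = Gd⁴/(8D³N_a) = (41.4×10³)(8.6⁴)/(8·66.0³·7) = 14.066 N/mm
U = ½kδ² = 0.5 × 14.066 × 79.6² = 44563 N·mm = 44.563 J

44.6 J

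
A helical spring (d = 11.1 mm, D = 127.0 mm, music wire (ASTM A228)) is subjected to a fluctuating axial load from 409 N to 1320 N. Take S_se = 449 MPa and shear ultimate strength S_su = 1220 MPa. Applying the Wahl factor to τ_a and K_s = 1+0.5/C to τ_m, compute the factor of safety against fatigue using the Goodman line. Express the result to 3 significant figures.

2.25

C = D/d = 127.0/11.1 = 11.4414; K_W = (4C−1)/(4C−4)+0.615/C = 1.1256; K_s = 1+0.5/C = 1.0437
F_a = (F_max−F_min)/2 = 455.5 N; F_m = (F_max+F_min)/2 = 864.5 N
τ_a = K_W·8F_aD/(πd³) = 1.1256 × 107.71 = 121.24 MPa
τ_m = K_s·8F_mD/(πd³) = 1.0437 × 204.43 = 213.36 MPa
Goodman: 1/n_f = τ_a/S_se + τ_m/S_su = 121.24/449 + 213.36/1220 = 0.27002 + 0.17489 = 0.44491
n_f = 1/0.44491 = 2.248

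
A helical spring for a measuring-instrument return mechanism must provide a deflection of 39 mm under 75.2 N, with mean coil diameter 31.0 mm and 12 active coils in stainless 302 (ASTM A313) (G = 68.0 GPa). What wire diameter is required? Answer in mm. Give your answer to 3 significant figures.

Required rate k = F/δ = 75.2/39 = 1.9282 N/mm
d = (8D³N_a·k / G)^(1/4) = (8·31.0³·12·1.9282 / (68.0×10³))^0.25
  = (81.096)^0.25 = 3.0009 mm

3.00 mm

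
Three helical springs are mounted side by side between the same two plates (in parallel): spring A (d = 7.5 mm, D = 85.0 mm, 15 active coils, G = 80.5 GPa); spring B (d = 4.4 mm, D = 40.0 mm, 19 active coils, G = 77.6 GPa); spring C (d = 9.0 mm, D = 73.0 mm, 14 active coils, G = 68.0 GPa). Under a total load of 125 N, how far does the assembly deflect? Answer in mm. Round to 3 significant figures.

7.49 mm

k_A = Gd⁴/(8D³N_a) = (80.5×10³)(7.5⁴)/(8·85.0³·15) = 3.4562 N/mm
k_B = Gd⁴/(8D³N_a) = (77.6×10³)(4.4⁴)/(8·40.0³·19) = 2.9898 N/mm
k_C = Gd⁴/(8D³N_a) = (68.0×10³)(9.0⁴)/(8·73.0³·14) = 10.24 N/mm
Parallel: k_eq = 3.4562 + 2.9898 + 10.24 = 16.686 N/mm
δ = F/k_eq = 125/16.686 = 7.4914 mm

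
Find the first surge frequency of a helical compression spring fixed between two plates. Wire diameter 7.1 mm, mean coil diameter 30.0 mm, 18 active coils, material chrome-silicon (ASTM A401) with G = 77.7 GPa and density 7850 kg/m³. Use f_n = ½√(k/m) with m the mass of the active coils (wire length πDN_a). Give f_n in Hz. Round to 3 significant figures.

155 Hz

k = Gd⁴/(8D³N_a) = (77.7×10³)(7.1⁴)/(8·30.0³·18) = 50.784 N/mm = 50784 N/m
Wire length L = πDN_a = π·30.0·18 = 1696.5 mm
m = ρ·(πd²/4)·L = 7850 × 39.592×10⁻⁶ m² × 1.6965 m = 0.52725 kg
f_n = ½√(k/m) = 0.5·√(50784/0.52725) = 0.5·√(96318) = 155.18 Hz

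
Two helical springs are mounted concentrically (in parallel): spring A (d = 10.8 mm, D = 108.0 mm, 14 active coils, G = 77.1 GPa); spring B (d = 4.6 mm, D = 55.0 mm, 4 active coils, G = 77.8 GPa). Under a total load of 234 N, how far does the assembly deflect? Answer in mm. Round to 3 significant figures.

k_A = Gd⁴/(8D³N_a) = (77.1×10³)(10.8⁴)/(8·108.0³·14) = 7.4346 N/mm
k_B = Gd⁴/(8D³N_a) = (77.8×10³)(4.6⁴)/(8·55.0³·4) = 6.5429 N/mm
Parallel: k_eq = 7.4346 + 6.5429 = 13.978 N/mm
δ = F/k_eq = 234/13.978 = 16.741 mm

16.7 mm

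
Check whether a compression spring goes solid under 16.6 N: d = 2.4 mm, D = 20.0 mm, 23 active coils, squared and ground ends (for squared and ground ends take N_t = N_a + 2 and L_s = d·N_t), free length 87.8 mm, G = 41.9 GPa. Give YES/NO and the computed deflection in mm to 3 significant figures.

NO, δ = 17.6 mm

k = Gd⁴/(8D³N_a) = (41.9×10³)(2.4⁴)/(8·20.0³·23) = 0.94439 N/mm
N_t = 25; L_s = 2.4·25 = 60 mm; δ_solid = L₀ − L_s = 87.8 − 60 = 27.8 mm
δ = F/k = 16.6/0.94439 = 17.577 mm
δ < δ_solid → spring does not go solid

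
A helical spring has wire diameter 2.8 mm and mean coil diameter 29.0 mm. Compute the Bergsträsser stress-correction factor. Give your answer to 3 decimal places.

1.130

C = D/d = 29.0/2.8 = 10.3571
K_B = (4C+2)/(4C−3) = 43.429/38.429 = 1.1301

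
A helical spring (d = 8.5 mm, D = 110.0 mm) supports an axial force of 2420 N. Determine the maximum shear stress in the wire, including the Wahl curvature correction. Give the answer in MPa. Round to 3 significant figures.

1230 MPa

Spring index C = D/d = 110.0/8.5 = 12.9412
K_W = (4C−1)/(4C−4) + 0.615/C = 50.765/47.765 + 0.0475 = 1.1103
τ₀ = 8FD/(πd³) = 8·2420·110.0/(π·8.5³) = 2.1296e+06/1929.3 = 1103.8 MPa
τ_max = K·τ₀ = 1.1103 × 1103.8 = 1225.6 MPa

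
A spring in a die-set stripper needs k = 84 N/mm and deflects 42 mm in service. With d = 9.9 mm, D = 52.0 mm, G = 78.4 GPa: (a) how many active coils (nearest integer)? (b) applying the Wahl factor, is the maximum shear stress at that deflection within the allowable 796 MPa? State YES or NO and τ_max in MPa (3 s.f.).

N_a = Gd⁴/(8D³k) = (78.4×10³)(9.9⁴)/(8·52.0³·84) = 7.97 → N_a = 8
Actual rate k = Gd⁴/(8D³·8) = 83.689 N/mm
Working load F = kδ = 83.689·42 = 3514.9 N
C = 52.0/9.9 = 5.2525; K_W = (4C−1)/(4C−4)+0.615/C = 1.2935
τ_max = K_W·8FD/(πd³) = 1.2935·479.68 = 620.45 MPa
τ_max ≤ 796 MPa → acceptable

(a) 8 coils; (b) YES, τ_max = 620 MPa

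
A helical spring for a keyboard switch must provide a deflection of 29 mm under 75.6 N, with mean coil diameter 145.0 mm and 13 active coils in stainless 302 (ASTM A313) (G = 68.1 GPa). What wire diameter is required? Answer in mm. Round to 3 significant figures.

Required rate k = F/δ = 75.6/29 = 2.6069 N/mm
d = (8D³N_a·k / G)^(1/4) = (8·145.0³·13·2.6069 / (68.1×10³))^0.25
  = (12137)^0.25 = 10.4961 mm

10.5 mm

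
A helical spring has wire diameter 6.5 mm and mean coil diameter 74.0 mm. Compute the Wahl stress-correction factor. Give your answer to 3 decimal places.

C = D/d = 74.0/6.5 = 11.3846
K_W = (4C−1)/(4C−4) + 0.615/C = 44.538/41.538 + 0.0540 = 1.1262

1.126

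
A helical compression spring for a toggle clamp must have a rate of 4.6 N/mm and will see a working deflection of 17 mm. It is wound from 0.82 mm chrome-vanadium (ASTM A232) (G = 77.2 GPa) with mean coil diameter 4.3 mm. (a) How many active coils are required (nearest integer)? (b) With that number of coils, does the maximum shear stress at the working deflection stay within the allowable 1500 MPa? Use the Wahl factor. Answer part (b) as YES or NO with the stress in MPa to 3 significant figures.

N_a = Gd⁴/(8D³k) = (77.2×10³)(0.82⁴)/(8·4.3³·4.6) = 11.93 → N_a = 12
Actual rate k = Gd⁴/(8D³·12) = 4.5729 N/mm
Working load F = kδ = 4.5729·17 = 77.74 N
C = 4.3/0.82 = 5.2439; K_W = (4C−1)/(4C−4)+0.615/C = 1.2940
τ_max = K_W·8FD/(πd³) = 1.2940·1543.9 = 1997.8 MPa
τ_max > 1500 MPa → exceeds allowable

(a) 12 coils; (b) NO, τ_max = 2000 MPa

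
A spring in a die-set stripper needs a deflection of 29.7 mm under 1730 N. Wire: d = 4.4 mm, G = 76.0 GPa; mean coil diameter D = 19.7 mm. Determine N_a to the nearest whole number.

8

Required rate k = F/δ = 1730/29.7 = 58.249 N/mm
N_a = Gd⁴/(8D³k) = (76.0×10³ × 4.4⁴)/(8 × 19.7³ × 58.249)
    = 2.84855e+07 / 3.56269e+06 = 7.996 → 8 coils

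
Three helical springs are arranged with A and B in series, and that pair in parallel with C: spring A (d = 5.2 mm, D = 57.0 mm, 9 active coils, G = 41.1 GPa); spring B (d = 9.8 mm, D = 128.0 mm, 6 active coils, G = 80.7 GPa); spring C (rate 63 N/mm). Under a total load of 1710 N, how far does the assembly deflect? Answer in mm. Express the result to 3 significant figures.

26.4 mm

k_A = Gd⁴/(8D³N_a) = (41.1×10³)(5.2⁴)/(8·57.0³·9) = 2.2537 N/mm
k_B = Gd⁴/(8D³N_a) = (80.7×10³)(9.8⁴)/(8·128.0³·6) = 7.3945 N/mm
Springs A,B series: k_AB = 1/(1/2.2537+1/7.3945) = 1.7273 N/mm; parallel with C: k_eq = 1.7273+63 = 64.727 N/mm
δ = F/k_eq = 1710/64.727 = 26.419 mm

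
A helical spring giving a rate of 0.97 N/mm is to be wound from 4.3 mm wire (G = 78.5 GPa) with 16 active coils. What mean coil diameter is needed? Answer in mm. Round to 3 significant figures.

60.0 mm

D = (Gd⁴/(8N_a·k))^(1/3) = (78.5×10³·4.3⁴/(8·16·0.97))^(1/3)
  = (216153)^(1/3) = 60.0142 mm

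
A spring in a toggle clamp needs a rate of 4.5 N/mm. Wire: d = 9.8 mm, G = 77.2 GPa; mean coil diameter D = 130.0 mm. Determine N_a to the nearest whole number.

9

N_a = Gd⁴/(8D³k) = (77.2×10³ × 9.8⁴)/(8 × 130.0³ × 4.5)
    = 7.12068e+08 / 7.9092e+07 = 9.003 → 9 coils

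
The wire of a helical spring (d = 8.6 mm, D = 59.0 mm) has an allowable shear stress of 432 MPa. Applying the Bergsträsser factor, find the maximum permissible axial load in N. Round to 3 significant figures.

1520 N

C = D/d = 59.0/8.6 = 6.8605
K_B = (4C+2)/(4C−3) = 29.442/24.442 = 1.2046
τ_max = K·8FD/(πd³) → F_max = τ_allow·πd³/(8DK)
F_max = 432·π·8.6³/(8·59.0·1.2046) = 8.6323e+05/568.56 = 1518.3 N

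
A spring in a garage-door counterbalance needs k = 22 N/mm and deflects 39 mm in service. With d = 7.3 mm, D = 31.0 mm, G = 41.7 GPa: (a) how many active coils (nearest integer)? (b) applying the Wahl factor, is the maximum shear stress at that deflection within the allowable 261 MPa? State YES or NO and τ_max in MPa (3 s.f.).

N_a = Gd⁴/(8D³k) = (41.7×10³)(7.3⁴)/(8·31.0³·22) = 22.59 → N_a = 23
Actual rate k = Gd⁴/(8D³·23) = 21.604 N/mm
Working load F = kδ = 21.604·39 = 842.54 N
C = 31.0/7.3 = 4.2466; K_W = (4C−1)/(4C−4)+0.615/C = 1.3758
τ_max = K_W·8FD/(πd³) = 1.3758·170.97 = 235.23 MPa
τ_max ≤ 261 MPa → acceptable

(a) 23 coils; (b) YES, τ_max = 235 MPa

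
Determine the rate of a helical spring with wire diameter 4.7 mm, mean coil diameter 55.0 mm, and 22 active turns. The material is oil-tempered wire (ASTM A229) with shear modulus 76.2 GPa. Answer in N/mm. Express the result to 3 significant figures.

1.27 N/mm

k = Gd⁴/(8D³N_a) = (76.2×10³ × 4.7⁴) / (8 × 55.0³ × 22)
  = 3.71832e+07 / 2.9282e+07 = 1.2698 N/mm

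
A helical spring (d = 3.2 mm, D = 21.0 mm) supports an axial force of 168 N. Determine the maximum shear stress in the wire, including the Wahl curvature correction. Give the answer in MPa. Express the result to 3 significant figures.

Spring index C = D/d = 21.0/3.2 = 6.5625
K_W = (4C−1)/(4C−4) + 0.615/C = 25.250/22.250 + 0.0937 = 1.2285
τ₀ = 8FD/(πd³) = 8·168·21.0/(π·3.2³) = 28224/102.94 = 274.17 MPa
τ_max = K·τ₀ = 1.2285 × 274.17 = 336.83 MPa

337 MPa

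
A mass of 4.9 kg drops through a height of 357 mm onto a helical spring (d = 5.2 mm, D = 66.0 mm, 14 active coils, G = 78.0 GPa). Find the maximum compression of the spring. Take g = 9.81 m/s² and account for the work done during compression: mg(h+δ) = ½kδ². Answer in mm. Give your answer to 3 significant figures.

k = Gd⁴/(8D³N_a) = (78.0×10³)(5.2⁴)/(8·66.0³·14) = 1.7712 N/mm
W = mg = 4.9 × 9.81 = 48.069 N
½kδ² − Wδ − Wh = 0 → δ = (W + √(W² + 2kWh))/k
δ = (48.069 + √(2310.6 + 60788.5))/1.7712 = (48.069 + 251.2)/1.7712 = 168.97 mm

169 mm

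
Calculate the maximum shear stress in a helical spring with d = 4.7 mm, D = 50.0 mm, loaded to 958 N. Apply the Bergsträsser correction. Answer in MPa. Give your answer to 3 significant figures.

Spring index C = D/d = 50.0/4.7 = 10.6383
K_B = (4C+2)/(4C−3) = 44.553/39.553 = 1.1264
τ₀ = 8FD/(πd³) = 8·958·50.0/(π·4.7³) = 383200/326.17 = 1174.8 MPa
τ_max = K·τ₀ = 1.1264 × 1174.8 = 1323.4 MPa

1320 MPa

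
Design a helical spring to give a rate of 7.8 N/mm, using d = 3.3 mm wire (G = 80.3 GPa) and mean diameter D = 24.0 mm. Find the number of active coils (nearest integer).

N_a = Gd⁴/(8D³k) = (80.3×10³ × 3.3⁴)/(8 × 24.0³ × 7.8)
    = 9.52295e+06 / 862618 = 11.04 → 11 coils

11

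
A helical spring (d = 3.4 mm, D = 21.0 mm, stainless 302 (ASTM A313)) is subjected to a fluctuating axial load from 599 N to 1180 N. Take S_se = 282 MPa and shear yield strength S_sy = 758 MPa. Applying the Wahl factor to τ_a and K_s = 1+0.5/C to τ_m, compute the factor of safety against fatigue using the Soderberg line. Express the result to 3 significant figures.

0.288

C = D/d = 21.0/3.4 = 6.1765; K_W = (4C−1)/(4C−4)+0.615/C = 1.2445; K_s = 1+0.5/C = 1.0810
F_a = (F_max−F_min)/2 = 290.5 N; F_m = (F_max+F_min)/2 = 889.5 N
τ_a = K_W·8F_aD/(πd³) = 1.2445 × 395.25 = 491.87 MPa
τ_m = K_s·8F_mD/(πd³) = 1.0810 × 1210.2 = 1308.2 MPa
Soderberg: 1/n_f = τ_a/S_se + τ_m/S_sy = 491.87/282 + 1308.2/758 = 1.74421 + 1.72586 = 3.4701
n_f = 1/3.4701 = 0.2882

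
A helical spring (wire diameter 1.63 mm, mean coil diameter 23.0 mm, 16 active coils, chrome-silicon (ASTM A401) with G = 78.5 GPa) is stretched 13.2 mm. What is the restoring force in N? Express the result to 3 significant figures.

4.70 N

k = Gd⁴/(8D³N_a) = (78.5×10³)(1.63⁴)/(8·23.0³·16) = 0.35582 N/mm
F = k·δ = 0.35582 × 13.2 = 4.6968 N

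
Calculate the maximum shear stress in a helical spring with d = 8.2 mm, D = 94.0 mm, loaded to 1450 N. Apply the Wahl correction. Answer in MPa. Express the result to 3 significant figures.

Spring index C = D/d = 94.0/8.2 = 11.4634
K_W = (4C−1)/(4C−4) + 0.615/C = 44.854/41.854 + 0.0536 = 1.1253
τ₀ = 8FD/(πd³) = 8·1450·94.0/(π·8.2³) = 1.0904e+06/1732.2 = 629.5 MPa
τ_max = K·τ₀ = 1.1253 × 629.5 = 708.39 MPa

708 MPa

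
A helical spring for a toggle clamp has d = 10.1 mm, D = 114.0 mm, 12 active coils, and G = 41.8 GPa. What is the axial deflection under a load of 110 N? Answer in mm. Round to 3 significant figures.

k = Gd⁴/(8D³N_a) = (41.8×10³)(10.1⁴)/(8·114.0³·12) = 3.0583 N/mm
δ = F/k = 110 / 3.0583 = 35.968 mm

36.0 mm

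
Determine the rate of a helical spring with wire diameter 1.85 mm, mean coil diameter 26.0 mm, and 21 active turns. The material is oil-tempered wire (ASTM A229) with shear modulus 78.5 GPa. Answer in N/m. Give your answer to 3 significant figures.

311 N/m

k = Gd⁴/(8D³N_a) = (78.5×10³ × 1.85⁴) / (8 × 26.0³ × 21)
  = 919510 / 2.95277e+06 = 0.31141 N/mm = 311.41 N/m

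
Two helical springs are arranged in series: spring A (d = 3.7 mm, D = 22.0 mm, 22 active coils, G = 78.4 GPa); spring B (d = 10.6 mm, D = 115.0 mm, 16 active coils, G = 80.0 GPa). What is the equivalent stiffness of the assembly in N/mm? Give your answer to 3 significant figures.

3.12 N/mm

k_A = Gd⁴/(8D³N_a) = (78.4×10³)(3.7⁴)/(8·22.0³·22) = 7.8405 N/mm
k_B = Gd⁴/(8D³N_a) = (80.0×10³)(10.6⁴)/(8·115.0³·16) = 5.1881 N/mm
Series: 1/k_eq = 1/7.8405 + 1/5.1881 = 0.32029; k_eq = 3.1222 N/mm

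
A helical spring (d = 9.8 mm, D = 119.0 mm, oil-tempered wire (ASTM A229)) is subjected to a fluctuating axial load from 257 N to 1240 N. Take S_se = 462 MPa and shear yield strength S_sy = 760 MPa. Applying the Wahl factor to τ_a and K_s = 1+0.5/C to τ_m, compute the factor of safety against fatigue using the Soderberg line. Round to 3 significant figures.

1.40

C = D/d = 119.0/9.8 = 12.1429; K_W = (4C−1)/(4C−4)+0.615/C = 1.1180; K_s = 1+0.5/C = 1.0412
F_a = (F_max−F_min)/2 = 491.5 N; F_m = (F_max+F_min)/2 = 748.5 N
τ_a = K_W·8F_aD/(πd³) = 1.1180 × 158.25 = 176.91 MPa
τ_m = K_s·8F_mD/(πd³) = 1.0412 × 240.99 = 250.91 MPa
Soderberg: 1/n_f = τ_a/S_se + τ_m/S_sy = 176.91/462 + 250.91/760 = 0.38293 + 0.33015 = 0.71308
n_f = 1/0.71308 = 1.402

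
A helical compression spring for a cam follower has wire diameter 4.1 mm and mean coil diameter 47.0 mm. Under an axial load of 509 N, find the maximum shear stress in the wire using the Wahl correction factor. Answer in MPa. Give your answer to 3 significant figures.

995 MPa

Spring index C = D/d = 47.0/4.1 = 11.4634
K_W = (4C−1)/(4C−4) + 0.615/C = 44.854/41.854 + 0.0536 = 1.1253
τ₀ = 8FD/(πd³) = 8·509·47.0/(π·4.1³) = 191384/216.52 = 883.9 MPa
τ_max = K·τ₀ = 1.1253 × 883.9 = 994.68 MPa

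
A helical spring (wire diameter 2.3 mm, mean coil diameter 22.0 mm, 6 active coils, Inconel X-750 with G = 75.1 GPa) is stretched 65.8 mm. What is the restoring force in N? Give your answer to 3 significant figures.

k = Gd⁴/(8D³N_a) = (75.1×10³)(2.3⁴)/(8·22.0³·6) = 4.1119 N/mm
F = k·δ = 4.1119 × 65.8 = 270.56 N

271 N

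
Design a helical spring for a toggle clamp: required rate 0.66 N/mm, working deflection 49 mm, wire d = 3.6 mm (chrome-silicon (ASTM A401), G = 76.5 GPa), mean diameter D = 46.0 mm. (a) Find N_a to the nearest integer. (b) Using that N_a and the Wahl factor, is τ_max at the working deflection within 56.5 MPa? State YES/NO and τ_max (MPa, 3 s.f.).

N_a = Gd⁴/(8D³k) = (76.5×10³)(3.6⁴)/(8·46.0³·0.66) = 25 → N_a = 25
Actual rate k = Gd⁴/(8D³·25) = 0.66004 N/mm
Working load F = kδ = 0.66004·49 = 32.342 N
C = 46.0/3.6 = 12.7778; K_W = (4C−1)/(4C−4)+0.615/C = 1.1118
τ_max = K_W·8FD/(πd³) = 1.1118·81.2 = 90.279 MPa
τ_max > 56.5 MPa → exceeds allowable

(a) 25 coils; (b) NO, τ_max = 90.3 MPa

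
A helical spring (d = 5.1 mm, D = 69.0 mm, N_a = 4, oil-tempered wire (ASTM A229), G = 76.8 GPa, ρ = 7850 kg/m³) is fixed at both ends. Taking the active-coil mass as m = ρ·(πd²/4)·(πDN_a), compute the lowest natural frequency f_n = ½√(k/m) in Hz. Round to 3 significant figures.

k = Gd⁴/(8D³N_a) = (76.8×10³)(5.1⁴)/(8·69.0³·4) = 4.9425 N/mm = 4942.5 N/m
Wire length L = πDN_a = π·69.0·4 = 867.08 mm
m = ρ·(πd²/4)·L = 7850 × 20.428×10⁻⁶ m² × 0.86708 m = 0.13905 kg
f_n = ½√(k/m) = 0.5·√(4942.5/0.13905) = 0.5·√(35546) = 94.268 Hz

94.3 Hz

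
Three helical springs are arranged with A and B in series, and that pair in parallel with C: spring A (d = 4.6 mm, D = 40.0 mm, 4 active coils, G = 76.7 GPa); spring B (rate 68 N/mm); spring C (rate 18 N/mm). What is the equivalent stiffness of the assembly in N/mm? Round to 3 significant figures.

31.5 N/mm

k_A = Gd⁴/(8D³N_a) = (76.7×10³)(4.6⁴)/(8·40.0³·4) = 16.769 N/mm
Springs A,B series: k_AB = 1/(1/16.769+1/68) = 13.451 N/mm; parallel with C: k_eq = 13.451+18 = 31.451 N/mm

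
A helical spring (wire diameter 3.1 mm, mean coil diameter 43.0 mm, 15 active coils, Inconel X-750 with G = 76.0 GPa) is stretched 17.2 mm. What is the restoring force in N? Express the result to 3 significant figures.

k = Gd⁴/(8D³N_a) = (76.0×10³)(3.1⁴)/(8·43.0³·15) = 0.73565 N/mm
F = k·δ = 0.73565 × 17.2 = 12.653 N

12.7 N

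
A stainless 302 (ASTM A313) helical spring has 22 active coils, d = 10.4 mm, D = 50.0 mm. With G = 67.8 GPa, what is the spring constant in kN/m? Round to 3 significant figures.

36.1 kN/m

k = Gd⁴/(8D³N_a) = (67.8×10³ × 10.4⁴) / (8 × 50.0³ × 22)
  = 7.93164e+08 / 2.2e+07 = 36.053 N/mm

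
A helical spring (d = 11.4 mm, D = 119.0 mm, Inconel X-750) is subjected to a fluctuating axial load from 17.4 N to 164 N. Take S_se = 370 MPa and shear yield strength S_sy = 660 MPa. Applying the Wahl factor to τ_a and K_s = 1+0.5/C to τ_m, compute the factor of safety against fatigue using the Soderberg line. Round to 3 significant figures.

C = D/d = 119.0/11.4 = 10.4386; K_W = (4C−1)/(4C−4)+0.615/C = 1.1384; K_s = 1+0.5/C = 1.0479
F_a = (F_max−F_min)/2 = 73.3 N; F_m = (F_max+F_min)/2 = 90.7 N
τ_a = K_W·8F_aD/(πd³) = 1.1384 × 14.993 = 17.067 MPa
τ_m = K_s·8F_mD/(πd³) = 1.0479 × 18.552 = 19.44 MPa
Soderberg: 1/n_f = τ_a/S_se + τ_m/S_sy = 17.067/370 + 19.44/660 = 0.04613 + 0.02945 = 0.075582
n_f = 1/0.075582 = 13.23

13.2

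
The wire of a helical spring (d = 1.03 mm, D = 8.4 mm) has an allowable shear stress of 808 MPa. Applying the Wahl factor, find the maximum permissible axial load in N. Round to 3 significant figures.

35.0 N

C = D/d = 8.4/1.03 = 8.1553
K_W = (4C−1)/(4C−4) + 0.615/C = 31.621/28.621 + 0.0754 = 1.1802
τ_max = K·8FD/(πd³) → F_max = τ_allow·πd³/(8DK)
F_max = 808·π·1.03³/(8·8.4·1.1802) = 2773.8/79.311 = 34.973 N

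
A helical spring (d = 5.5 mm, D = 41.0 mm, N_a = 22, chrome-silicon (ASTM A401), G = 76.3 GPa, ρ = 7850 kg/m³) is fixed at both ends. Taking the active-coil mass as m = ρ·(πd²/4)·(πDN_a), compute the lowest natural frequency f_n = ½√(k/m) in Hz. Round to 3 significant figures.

52.2 Hz

k = Gd⁴/(8D³N_a) = (76.3×10³)(5.5⁴)/(8·41.0³·22) = 5.7559 N/mm = 5755.9 N/m
Wire length L = πDN_a = π·41.0·22 = 2833.7 mm
m = ρ·(πd²/4)·L = 7850 × 23.758×10⁻⁶ m² × 2.8337 m = 0.5285 kg
f_n = ½√(k/m) = 0.5·√(5755.9/0.5285) = 0.5·√(10891) = 52.18 Hz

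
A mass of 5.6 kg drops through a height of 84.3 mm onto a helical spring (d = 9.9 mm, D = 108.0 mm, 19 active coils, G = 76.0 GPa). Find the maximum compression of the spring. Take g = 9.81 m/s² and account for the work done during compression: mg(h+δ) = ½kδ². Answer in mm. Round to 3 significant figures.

65.8 mm

k = Gd⁴/(8D³N_a) = (76.0×10³)(9.9⁴)/(8·108.0³·19) = 3.8128 N/mm
W = mg = 5.6 × 9.81 = 54.936 N
½kδ² − Wδ − Wh = 0 → δ = (W + √(W² + 2kWh))/k
δ = (54.936 + √(3018 + 35314.6))/3.8128 = (54.936 + 195.79)/3.8128 = 65.759 mm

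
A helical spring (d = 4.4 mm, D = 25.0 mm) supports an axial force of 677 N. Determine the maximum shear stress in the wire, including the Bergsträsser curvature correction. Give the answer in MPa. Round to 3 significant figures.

Spring index C = D/d = 25.0/4.4 = 5.6818
K_B = (4C+2)/(4C−3) = 24.727/19.727 = 1.2535
τ₀ = 8FD/(πd³) = 8·677·25.0/(π·4.4³) = 135400/267.61 = 505.95 MPa
τ_max = K·τ₀ = 1.2535 × 505.95 = 634.19 MPa

634 MPa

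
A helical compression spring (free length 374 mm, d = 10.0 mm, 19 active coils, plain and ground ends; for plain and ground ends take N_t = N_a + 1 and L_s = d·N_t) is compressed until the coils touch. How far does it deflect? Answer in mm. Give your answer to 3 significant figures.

N_t = 20; L_s = 10.0·20 = 200 mm
δ_solid = L₀ − L_s = 374 − 200 = 174 mm

174 mm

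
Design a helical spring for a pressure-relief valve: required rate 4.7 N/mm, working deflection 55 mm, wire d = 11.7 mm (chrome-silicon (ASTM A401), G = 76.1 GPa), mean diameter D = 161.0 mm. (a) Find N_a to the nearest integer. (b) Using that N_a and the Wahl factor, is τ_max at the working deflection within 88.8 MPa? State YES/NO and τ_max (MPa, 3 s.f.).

N_a = Gd⁴/(8D³k) = (76.1×10³)(11.7⁴)/(8·161.0³·4.7) = 9.088 → N_a = 9
Actual rate k = Gd⁴/(8D³·9) = 4.7459 N/mm
Working load F = kδ = 4.7459·55 = 261.02 N
C = 161.0/11.7 = 13.7607; K_W = (4C−1)/(4C−4)+0.615/C = 1.1035
τ_max = K_W·8FD/(πd³) = 1.1035·66.817 = 73.731 MPa
τ_max ≤ 88.8 MPa → acceptable

(a) 9 coils; (b) YES, τ_max = 73.7 MPa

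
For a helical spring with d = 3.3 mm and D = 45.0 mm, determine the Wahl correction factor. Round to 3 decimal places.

C = D/d = 45.0/3.3 = 13.6364
K_W = (4C−1)/(4C−4) + 0.615/C = 53.545/50.545 + 0.0451 = 1.1045

1.104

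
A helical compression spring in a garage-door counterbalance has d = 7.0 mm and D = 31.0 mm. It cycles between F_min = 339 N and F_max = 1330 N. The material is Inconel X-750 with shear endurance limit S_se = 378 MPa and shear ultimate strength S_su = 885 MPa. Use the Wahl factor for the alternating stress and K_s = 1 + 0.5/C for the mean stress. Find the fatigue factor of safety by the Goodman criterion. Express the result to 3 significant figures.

C = D/d = 31.0/7.0 = 4.4286; K_W = (4C−1)/(4C−4)+0.615/C = 1.3576; K_s = 1+0.5/C = 1.1129
F_a = (F_max−F_min)/2 = 495.5 N; F_m = (F_max+F_min)/2 = 834.5 N
τ_a = K_W·8F_aD/(πd³) = 1.3576 × 114.04 = 154.82 MPa
τ_m = K_s·8F_mD/(πd³) = 1.1129 × 192.06 = 213.74 MPa
Goodman: 1/n_f = τ_a/S_se + τ_m/S_su = 154.82/378 + 213.74/885 = 0.40958 + 0.24152 = 0.6511
n_f = 1/0.6511 = 1.536

1.54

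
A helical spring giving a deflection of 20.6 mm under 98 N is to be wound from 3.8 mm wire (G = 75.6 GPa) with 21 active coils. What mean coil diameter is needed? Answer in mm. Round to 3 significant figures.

27.0 mm

Required rate k = F/δ = 98/20.6 = 4.7573 N/mm
D = (Gd⁴/(8N_a·k))^(1/3) = (75.6×10³·3.8⁴/(8·21·4.7573))^(1/3)
  = (19723.7)^(1/3) = 27.0186 mm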